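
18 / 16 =9 / 8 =1.12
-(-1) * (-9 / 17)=-0.53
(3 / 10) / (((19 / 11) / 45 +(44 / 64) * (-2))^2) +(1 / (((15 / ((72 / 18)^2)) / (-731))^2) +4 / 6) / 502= 1211.29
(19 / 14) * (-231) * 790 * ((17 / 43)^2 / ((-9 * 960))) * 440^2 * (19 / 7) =2354359.29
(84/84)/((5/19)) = 19/5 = 3.80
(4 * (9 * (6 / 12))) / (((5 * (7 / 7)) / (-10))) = -36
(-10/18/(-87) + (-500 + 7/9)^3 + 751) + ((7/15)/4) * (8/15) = -124416822.53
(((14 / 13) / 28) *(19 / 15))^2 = 361 / 152100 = 0.00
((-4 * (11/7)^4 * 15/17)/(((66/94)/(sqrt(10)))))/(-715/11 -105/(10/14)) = 312785 * sqrt(10)/2163301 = 0.46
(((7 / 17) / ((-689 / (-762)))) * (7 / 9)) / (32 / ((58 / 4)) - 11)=-360934 / 8960445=-0.04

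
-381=-381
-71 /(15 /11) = -781 /15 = -52.07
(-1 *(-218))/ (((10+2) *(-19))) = -109/ 114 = -0.96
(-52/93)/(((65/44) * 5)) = -176/2325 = -0.08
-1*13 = -13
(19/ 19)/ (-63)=-0.02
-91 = -91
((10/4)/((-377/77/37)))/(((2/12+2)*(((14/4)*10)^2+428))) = -14245/2700451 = -0.01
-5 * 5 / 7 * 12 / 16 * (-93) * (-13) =-90675 / 28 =-3238.39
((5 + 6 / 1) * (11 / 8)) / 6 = 2.52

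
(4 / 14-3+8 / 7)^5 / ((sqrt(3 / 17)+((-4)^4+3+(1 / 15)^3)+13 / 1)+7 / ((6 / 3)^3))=-77804739998271000 / 2215623797011096913+117406179000000*sqrt(51) / 15509366579077678391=-0.04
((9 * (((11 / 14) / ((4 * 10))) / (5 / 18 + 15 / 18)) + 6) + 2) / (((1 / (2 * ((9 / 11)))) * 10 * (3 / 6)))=411219 / 154000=2.67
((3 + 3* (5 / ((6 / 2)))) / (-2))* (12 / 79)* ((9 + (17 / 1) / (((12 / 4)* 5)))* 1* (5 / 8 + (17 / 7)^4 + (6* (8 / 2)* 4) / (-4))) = -66631024 / 948395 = -70.26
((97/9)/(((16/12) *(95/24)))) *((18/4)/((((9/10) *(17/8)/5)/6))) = 46560/323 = 144.15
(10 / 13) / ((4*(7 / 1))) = 5 / 182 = 0.03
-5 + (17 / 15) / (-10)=-767 / 150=-5.11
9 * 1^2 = 9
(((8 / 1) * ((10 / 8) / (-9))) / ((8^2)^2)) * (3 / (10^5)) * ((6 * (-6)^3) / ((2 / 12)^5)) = 6561 / 80000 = 0.08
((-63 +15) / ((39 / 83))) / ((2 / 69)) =-3524.31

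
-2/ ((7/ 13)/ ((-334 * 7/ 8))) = 2171/ 2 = 1085.50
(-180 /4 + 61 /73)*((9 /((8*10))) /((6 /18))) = -10881 /730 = -14.91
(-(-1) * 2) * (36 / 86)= 36 / 43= 0.84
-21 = -21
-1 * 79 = -79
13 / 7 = 1.86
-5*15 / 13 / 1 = -75 / 13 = -5.77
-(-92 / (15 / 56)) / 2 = 2576 / 15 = 171.73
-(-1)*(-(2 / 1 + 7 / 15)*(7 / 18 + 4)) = -2923 / 270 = -10.83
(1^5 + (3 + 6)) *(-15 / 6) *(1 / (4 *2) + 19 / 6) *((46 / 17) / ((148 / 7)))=-317975 / 30192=-10.53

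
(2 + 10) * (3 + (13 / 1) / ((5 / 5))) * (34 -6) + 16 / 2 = 5384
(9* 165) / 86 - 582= -564.73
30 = 30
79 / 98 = 0.81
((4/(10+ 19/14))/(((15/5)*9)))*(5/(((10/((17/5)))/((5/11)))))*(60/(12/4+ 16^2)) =1360/582417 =0.00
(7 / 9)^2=49 / 81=0.60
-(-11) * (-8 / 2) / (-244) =0.18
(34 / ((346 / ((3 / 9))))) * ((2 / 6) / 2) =17 / 3114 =0.01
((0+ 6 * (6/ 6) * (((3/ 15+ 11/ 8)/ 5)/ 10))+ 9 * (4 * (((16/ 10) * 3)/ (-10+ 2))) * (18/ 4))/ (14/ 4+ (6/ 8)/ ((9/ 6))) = -97011/ 4000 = -24.25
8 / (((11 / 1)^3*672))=0.00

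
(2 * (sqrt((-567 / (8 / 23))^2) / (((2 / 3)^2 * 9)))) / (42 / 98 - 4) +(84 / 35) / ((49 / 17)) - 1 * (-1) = -4437143 / 19600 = -226.38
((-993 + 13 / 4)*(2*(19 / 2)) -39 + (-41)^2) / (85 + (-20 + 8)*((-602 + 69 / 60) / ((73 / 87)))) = -25058345 / 12669848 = -1.98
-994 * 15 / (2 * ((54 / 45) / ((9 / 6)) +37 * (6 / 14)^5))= -626480925 / 112183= -5584.46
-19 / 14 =-1.36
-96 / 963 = -32 / 321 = -0.10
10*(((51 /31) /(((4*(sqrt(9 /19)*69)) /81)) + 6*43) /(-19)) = -2580 /19- 2295*sqrt(19) /27094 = -136.16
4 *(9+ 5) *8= 448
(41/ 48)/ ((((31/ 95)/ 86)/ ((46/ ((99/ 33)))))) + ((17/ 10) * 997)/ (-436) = 4194120179/ 1216440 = 3447.86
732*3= 2196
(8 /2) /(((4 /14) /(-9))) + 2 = -124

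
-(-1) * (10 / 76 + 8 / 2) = 157 / 38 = 4.13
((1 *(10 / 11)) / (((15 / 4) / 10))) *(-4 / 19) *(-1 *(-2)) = -640 / 627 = -1.02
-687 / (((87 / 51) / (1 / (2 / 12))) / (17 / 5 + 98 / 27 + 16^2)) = -276473074 / 435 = -635570.29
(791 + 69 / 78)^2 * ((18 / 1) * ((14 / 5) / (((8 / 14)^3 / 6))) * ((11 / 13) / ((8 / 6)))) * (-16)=-906860260933011 / 87880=-10319302013.35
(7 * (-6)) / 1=-42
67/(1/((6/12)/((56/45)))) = 3015/112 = 26.92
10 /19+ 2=48 /19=2.53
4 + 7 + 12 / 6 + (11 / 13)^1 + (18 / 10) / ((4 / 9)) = 17.90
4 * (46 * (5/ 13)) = 70.77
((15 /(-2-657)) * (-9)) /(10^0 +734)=9 /32291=0.00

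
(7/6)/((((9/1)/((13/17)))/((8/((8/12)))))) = 182/153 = 1.19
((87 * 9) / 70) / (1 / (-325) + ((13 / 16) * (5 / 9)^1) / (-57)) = -208873080 / 205331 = -1017.25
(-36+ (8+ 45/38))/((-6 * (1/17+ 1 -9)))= -17323/30780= -0.56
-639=-639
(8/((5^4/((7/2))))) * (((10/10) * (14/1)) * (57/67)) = 22344/41875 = 0.53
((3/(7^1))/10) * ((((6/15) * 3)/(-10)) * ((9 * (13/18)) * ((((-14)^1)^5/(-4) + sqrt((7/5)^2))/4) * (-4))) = 11236797/2500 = 4494.72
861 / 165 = 287 / 55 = 5.22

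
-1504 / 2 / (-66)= 376 / 33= 11.39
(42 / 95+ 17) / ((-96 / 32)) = -1657 / 285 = -5.81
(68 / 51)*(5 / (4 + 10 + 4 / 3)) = 10 / 23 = 0.43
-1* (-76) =76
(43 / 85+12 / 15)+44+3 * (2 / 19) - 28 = 28459 / 1615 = 17.62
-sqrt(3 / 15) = -sqrt(5) / 5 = -0.45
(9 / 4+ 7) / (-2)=-37 / 8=-4.62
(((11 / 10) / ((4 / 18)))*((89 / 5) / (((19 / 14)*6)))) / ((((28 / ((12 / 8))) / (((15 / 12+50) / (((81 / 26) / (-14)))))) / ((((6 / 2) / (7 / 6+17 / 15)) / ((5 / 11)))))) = -40179139 / 104880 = -383.10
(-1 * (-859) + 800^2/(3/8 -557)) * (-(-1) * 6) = -7769238/4453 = -1744.72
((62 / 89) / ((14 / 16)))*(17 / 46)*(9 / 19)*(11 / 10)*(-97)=-20243124 / 1361255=-14.87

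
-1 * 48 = -48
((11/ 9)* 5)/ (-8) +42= 41.24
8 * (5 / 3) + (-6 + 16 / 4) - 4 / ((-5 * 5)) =862 / 75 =11.49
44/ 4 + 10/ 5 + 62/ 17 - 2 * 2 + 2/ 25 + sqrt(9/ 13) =3 * sqrt(13)/ 13 + 5409/ 425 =13.56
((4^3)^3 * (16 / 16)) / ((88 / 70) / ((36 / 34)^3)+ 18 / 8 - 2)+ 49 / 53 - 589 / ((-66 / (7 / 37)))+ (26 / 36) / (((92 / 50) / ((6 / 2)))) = 53096000942065119 / 265135459732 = 200259.90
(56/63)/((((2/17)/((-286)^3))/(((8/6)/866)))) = -3181537216/11691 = -272135.59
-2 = -2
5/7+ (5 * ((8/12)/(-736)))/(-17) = 93875/131376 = 0.71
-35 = -35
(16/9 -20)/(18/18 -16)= 164/135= 1.21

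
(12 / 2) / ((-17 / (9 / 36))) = -3 / 34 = -0.09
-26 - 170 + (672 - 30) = 446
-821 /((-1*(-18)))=-821 /18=-45.61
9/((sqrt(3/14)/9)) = 27*sqrt(42) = 174.98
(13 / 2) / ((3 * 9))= 13 / 54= 0.24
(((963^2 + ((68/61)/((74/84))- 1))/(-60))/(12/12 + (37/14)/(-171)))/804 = -34797329182/1782115915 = -19.53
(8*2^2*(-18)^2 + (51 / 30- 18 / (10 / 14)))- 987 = 18715 / 2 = 9357.50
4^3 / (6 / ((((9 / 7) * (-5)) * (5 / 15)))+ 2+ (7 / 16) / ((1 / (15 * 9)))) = 5120 / 4661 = 1.10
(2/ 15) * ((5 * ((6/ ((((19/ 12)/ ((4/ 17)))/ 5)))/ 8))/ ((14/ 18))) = 1080/ 2261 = 0.48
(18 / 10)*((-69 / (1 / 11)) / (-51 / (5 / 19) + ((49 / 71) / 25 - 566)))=1.80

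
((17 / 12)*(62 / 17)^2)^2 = 923521 / 2601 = 355.06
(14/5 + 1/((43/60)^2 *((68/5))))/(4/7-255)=-3237934/279910865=-0.01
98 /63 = 14 /9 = 1.56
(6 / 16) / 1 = 3 / 8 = 0.38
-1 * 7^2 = -49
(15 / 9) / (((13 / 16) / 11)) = 880 / 39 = 22.56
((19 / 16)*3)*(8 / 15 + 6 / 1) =931 / 40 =23.28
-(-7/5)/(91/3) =3/65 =0.05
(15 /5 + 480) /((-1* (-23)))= 21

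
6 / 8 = 3 / 4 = 0.75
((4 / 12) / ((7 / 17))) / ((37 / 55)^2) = 51425 / 28749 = 1.79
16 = 16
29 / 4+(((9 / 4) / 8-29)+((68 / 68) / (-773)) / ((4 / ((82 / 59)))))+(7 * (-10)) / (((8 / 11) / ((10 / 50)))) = -59426577 / 1459424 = -40.72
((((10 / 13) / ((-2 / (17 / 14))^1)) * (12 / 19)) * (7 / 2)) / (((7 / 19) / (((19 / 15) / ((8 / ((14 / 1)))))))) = -323 / 52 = -6.21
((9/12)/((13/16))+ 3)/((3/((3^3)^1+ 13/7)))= 3434/91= 37.74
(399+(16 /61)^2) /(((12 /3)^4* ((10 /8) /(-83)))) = -24649921 /238144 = -103.51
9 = 9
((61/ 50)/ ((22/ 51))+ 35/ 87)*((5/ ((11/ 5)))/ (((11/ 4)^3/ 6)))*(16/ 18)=79144192/ 42034311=1.88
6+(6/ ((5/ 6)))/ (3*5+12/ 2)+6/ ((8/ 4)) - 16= -233/ 35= -6.66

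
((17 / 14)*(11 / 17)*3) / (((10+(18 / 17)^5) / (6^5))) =8280606024 / 5118953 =1617.64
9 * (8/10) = 36/5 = 7.20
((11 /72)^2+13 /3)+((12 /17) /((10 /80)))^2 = 54302809 /1498176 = 36.25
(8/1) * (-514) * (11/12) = -11308/3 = -3769.33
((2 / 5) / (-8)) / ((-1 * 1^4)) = 0.05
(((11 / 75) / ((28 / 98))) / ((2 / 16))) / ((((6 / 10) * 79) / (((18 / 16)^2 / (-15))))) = -231 / 31600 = -0.01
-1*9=-9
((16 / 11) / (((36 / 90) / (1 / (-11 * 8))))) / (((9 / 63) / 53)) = -15.33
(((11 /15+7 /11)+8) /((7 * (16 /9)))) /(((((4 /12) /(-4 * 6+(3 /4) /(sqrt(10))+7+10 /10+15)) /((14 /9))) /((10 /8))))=-773 /176+2319 * sqrt(10) /7040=-3.35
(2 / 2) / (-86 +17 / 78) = -78 / 6691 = -0.01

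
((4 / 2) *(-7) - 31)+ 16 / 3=-119 / 3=-39.67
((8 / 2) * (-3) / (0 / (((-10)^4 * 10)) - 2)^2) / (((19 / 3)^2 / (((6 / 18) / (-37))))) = 9 / 13357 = 0.00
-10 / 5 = -2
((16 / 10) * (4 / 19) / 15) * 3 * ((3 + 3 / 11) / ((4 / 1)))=0.06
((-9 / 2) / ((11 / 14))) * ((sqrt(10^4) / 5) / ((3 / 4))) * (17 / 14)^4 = -1252815 / 3773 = -332.05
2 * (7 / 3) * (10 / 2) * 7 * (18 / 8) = 735 / 2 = 367.50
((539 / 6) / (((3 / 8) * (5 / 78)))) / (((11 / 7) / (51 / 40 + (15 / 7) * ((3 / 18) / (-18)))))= 2014831 / 675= 2984.93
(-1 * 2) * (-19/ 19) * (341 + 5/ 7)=4784/ 7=683.43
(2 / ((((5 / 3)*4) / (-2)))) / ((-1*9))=1 / 15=0.07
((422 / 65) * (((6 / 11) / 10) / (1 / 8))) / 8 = 0.35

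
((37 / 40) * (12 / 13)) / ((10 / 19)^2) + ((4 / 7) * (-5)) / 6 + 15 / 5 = 1530491 / 273000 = 5.61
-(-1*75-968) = 1043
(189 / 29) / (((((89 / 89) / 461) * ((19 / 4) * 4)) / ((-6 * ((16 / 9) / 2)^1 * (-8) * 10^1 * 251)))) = 9330935040 / 551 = 16934546.35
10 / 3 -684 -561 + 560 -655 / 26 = -55135 / 78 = -706.86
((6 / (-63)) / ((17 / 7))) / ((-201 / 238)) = 28 / 603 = 0.05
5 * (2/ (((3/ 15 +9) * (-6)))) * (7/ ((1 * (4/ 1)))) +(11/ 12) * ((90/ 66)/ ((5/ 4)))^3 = 58313/ 66792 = 0.87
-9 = -9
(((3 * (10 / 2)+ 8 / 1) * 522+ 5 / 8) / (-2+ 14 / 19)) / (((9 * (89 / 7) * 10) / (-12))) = 12775049 / 128160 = 99.68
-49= -49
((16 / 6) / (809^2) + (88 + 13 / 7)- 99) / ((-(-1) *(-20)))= 31415074 / 68720505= 0.46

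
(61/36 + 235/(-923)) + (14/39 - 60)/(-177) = 1161107/653484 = 1.78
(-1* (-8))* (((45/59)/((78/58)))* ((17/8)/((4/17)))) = 40.98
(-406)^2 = 164836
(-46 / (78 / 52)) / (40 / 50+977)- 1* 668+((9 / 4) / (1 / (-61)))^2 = 4263880211 / 234672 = 18169.53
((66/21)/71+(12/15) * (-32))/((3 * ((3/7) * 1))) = -63506/3195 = -19.88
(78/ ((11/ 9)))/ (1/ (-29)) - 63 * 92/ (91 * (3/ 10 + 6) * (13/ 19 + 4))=-165071722/ 89089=-1852.89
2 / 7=0.29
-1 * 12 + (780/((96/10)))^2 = 105433/16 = 6589.56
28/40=7/10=0.70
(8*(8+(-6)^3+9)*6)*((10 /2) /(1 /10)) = -477600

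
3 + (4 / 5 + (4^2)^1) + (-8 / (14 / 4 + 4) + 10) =28.73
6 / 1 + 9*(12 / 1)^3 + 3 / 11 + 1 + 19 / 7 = 1198273 / 77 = 15561.99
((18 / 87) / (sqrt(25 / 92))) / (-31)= -12*sqrt(23) / 4495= -0.01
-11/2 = -5.50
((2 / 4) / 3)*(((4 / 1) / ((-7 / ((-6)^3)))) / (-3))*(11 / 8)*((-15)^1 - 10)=1650 / 7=235.71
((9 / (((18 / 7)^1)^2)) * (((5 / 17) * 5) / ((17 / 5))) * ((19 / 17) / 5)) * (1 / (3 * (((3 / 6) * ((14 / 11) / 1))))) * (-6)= -36575 / 88434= -0.41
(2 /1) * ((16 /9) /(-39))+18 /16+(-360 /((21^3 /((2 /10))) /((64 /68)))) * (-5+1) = 17406625 /16373448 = 1.06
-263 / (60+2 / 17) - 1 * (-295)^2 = -88944021 / 1022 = -87029.37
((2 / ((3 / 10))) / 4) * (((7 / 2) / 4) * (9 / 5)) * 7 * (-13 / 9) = -637 / 24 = -26.54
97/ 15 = 6.47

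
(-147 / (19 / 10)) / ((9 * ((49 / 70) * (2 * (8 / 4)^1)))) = -175 / 57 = -3.07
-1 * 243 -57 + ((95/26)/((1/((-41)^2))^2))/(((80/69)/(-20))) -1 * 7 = -18522895283/104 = -178104762.34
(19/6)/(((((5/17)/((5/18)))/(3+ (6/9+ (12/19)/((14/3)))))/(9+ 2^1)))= 283679/2268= 125.08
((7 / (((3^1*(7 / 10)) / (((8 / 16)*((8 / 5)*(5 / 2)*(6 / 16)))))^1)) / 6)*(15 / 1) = 25 / 4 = 6.25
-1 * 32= -32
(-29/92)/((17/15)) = -435/1564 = -0.28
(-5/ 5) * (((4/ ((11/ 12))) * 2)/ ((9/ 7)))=-224/ 33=-6.79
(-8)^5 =-32768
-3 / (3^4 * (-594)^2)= -1 / 9526572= -0.00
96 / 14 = 48 / 7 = 6.86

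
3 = 3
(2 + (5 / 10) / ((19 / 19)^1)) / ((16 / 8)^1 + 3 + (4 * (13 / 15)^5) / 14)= 26578125 / 54641422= 0.49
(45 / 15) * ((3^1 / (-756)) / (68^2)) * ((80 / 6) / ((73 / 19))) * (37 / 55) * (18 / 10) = -703 / 64978760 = -0.00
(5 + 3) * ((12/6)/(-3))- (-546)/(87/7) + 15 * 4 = 8578/87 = 98.60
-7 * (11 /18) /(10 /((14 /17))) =-539 /1530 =-0.35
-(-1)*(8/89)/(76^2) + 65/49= 4176819/3148642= 1.33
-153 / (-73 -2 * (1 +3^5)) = 3 / 11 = 0.27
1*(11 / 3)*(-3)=-11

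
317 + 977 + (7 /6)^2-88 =43465 /36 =1207.36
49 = 49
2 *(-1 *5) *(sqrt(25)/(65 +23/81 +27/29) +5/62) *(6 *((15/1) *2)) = -1355296500/4821709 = -281.08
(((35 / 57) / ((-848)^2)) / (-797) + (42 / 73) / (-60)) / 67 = -0.00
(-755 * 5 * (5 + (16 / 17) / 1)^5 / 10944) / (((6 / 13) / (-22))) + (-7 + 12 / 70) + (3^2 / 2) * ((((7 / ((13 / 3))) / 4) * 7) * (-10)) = 2578651752643597907 / 21210618985920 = 121573.62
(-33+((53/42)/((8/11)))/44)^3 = -86932419662899/2427715584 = -35808.32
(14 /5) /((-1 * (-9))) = 14 /45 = 0.31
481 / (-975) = -37 / 75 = -0.49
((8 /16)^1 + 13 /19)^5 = 184528125 /79235168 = 2.33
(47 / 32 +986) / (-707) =-31599 / 22624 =-1.40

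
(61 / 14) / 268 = 61 / 3752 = 0.02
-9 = -9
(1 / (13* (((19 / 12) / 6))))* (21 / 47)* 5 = 7560 / 11609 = 0.65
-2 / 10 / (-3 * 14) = 1 / 210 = 0.00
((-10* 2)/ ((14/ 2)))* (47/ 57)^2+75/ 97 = -2579735/ 2206071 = -1.17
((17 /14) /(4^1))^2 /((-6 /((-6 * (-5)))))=-1445 /3136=-0.46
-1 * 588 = -588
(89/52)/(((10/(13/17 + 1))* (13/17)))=267/676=0.39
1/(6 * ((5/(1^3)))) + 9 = 271/30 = 9.03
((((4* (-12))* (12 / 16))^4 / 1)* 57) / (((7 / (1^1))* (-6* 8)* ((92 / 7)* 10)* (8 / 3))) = -373977 / 460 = -812.99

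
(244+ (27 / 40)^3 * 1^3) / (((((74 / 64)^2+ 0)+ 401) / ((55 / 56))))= 24570359 / 41199300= 0.60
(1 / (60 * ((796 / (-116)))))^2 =841 / 142563600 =0.00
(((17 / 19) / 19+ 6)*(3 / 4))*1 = 6549 / 1444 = 4.54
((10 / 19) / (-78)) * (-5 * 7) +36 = 36.24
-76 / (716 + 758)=-38 / 737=-0.05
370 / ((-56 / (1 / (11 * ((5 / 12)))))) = -111 / 77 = -1.44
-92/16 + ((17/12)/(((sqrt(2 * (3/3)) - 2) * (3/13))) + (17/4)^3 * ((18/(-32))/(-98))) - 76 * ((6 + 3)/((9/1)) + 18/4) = -387863935/903168 - 221 * sqrt(2)/72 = -433.79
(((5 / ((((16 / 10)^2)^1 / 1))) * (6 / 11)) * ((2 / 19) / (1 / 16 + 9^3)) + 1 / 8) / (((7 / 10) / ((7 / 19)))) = 2440985 / 37057372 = 0.07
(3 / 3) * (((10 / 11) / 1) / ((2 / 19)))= 8.64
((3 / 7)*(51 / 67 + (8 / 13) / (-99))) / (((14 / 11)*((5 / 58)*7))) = 1887929 / 4481295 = 0.42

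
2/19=0.11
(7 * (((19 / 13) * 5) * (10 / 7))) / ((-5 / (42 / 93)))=-2660 / 403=-6.60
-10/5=-2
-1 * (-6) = 6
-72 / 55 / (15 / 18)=-432 / 275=-1.57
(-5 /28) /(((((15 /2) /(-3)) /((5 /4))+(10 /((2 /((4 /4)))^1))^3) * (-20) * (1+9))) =1 /137760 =0.00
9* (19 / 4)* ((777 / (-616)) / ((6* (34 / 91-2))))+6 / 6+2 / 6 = 6.86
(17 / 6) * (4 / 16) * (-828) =-1173 / 2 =-586.50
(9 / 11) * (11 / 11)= 9 / 11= 0.82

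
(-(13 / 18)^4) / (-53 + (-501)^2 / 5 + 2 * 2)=-142805 / 26323361856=-0.00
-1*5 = -5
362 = 362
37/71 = 0.52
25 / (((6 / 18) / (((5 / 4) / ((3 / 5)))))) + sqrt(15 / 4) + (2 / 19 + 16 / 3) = sqrt(15) / 2 + 36865 / 228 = 163.63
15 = 15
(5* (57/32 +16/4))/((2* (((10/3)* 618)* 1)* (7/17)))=3145/184576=0.02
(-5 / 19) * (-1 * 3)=15 / 19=0.79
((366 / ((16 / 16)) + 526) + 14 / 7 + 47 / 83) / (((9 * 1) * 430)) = 0.23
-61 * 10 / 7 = -610 / 7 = -87.14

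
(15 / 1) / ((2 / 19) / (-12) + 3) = 1710 / 341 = 5.01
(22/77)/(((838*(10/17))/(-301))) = -0.17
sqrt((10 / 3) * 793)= sqrt(23790) / 3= 51.41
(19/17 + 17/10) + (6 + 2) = 1839/170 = 10.82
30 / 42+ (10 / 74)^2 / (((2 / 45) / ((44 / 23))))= 330685 / 220409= 1.50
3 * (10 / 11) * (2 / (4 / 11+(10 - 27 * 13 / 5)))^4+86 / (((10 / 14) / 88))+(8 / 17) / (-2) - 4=10590.96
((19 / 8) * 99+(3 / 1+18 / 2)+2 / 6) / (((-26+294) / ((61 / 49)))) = 362279 / 315168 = 1.15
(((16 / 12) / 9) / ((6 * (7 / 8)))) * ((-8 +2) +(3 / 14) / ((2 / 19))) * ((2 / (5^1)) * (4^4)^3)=-4966055936 / 6615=-750726.52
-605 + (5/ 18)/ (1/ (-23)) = -11005/ 18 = -611.39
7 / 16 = 0.44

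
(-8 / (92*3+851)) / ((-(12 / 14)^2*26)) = 1 / 2691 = 0.00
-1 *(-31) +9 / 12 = 127 / 4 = 31.75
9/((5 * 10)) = 9/50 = 0.18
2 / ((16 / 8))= 1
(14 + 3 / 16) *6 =681 / 8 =85.12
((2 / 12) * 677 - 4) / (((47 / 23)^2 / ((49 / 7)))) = 2418059 / 13254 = 182.44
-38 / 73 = -0.52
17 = 17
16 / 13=1.23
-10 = -10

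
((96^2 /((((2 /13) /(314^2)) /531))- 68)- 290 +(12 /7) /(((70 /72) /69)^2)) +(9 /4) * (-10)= 53786559536274169 /17150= 3136242538558.26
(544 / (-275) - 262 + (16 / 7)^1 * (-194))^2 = 1854384850564 / 3705625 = 500424.31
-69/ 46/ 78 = -1/ 52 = -0.02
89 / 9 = 9.89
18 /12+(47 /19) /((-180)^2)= 923447 /615600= 1.50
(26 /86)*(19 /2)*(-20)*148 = -365560 /43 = -8501.40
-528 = -528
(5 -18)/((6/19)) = -247/6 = -41.17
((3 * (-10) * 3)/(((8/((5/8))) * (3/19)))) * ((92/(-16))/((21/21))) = 32775/128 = 256.05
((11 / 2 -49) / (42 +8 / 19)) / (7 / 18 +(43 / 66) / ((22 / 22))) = -163647 / 166036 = -0.99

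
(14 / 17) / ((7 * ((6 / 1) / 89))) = 89 / 51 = 1.75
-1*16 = -16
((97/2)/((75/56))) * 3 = 2716/25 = 108.64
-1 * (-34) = 34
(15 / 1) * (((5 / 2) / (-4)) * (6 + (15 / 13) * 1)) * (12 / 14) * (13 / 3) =-6975 / 28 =-249.11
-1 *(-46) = 46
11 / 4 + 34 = 147 / 4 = 36.75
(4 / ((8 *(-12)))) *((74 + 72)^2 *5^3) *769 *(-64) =16392004000 / 3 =5464001333.33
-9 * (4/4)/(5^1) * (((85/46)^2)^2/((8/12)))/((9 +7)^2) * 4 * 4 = -281883375/143278592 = -1.97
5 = 5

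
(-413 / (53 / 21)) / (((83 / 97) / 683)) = -574594923 / 4399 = -130619.44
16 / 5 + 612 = 3076 / 5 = 615.20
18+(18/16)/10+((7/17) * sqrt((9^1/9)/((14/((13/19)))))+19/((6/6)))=sqrt(3458)/646+2969/80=37.20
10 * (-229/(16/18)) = -10305/4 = -2576.25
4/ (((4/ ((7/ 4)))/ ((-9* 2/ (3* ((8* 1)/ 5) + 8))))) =-315/ 128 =-2.46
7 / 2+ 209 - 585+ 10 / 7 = -5195 / 14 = -371.07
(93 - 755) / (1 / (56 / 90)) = -18536 / 45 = -411.91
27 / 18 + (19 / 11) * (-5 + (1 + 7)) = 147 / 22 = 6.68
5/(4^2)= 5/16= 0.31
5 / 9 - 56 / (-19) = 599 / 171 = 3.50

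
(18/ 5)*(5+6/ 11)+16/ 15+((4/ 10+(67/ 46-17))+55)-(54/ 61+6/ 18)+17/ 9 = 85501013/ 1388970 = 61.56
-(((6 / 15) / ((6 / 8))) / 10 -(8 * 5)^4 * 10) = 1919999996 / 75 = 25599999.95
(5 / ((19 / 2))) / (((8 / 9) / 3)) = 135 / 76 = 1.78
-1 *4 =-4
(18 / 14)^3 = 729 / 343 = 2.13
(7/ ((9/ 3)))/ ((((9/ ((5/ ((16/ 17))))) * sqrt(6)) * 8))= 595 * sqrt(6)/ 20736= 0.07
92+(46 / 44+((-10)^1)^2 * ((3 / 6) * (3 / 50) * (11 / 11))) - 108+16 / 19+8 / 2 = -2973 / 418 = -7.11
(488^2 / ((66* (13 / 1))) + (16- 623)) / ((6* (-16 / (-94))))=-6642557 / 20592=-322.58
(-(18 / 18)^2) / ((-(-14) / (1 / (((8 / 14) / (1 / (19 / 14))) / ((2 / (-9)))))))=7 / 342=0.02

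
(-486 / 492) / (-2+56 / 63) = 729 / 820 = 0.89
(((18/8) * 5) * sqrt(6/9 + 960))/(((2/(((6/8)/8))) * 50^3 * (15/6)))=9 * sqrt(8646)/16000000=0.00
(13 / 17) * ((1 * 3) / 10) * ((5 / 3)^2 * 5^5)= 203125 / 102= 1991.42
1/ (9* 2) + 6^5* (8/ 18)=62209/ 18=3456.06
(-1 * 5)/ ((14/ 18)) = -45/ 7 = -6.43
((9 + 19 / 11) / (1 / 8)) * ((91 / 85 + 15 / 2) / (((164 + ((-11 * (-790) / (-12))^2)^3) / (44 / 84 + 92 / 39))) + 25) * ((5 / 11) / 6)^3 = 3838495425658443709724015489050 / 4114939962659694636371355613161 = 0.93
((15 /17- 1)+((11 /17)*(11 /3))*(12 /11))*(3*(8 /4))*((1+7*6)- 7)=9072 /17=533.65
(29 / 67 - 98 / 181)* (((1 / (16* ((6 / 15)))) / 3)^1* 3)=-6585 / 388064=-0.02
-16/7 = -2.29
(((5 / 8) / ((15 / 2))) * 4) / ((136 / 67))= 67 / 408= 0.16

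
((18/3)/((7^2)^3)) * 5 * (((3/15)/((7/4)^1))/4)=6/823543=0.00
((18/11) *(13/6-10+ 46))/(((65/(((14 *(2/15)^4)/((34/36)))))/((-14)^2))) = 20108032/22790625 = 0.88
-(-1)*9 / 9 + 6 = 7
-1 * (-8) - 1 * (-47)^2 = -2201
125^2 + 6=15631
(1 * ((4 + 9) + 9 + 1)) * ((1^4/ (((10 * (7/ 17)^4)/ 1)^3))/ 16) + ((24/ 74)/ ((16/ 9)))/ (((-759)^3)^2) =3510779128630178534665987209432313/ 58020982425279087591699319536000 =60.51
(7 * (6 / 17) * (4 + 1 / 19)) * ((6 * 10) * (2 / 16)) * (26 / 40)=63063 / 1292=48.81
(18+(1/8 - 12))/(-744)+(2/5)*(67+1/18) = 2393953/89280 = 26.81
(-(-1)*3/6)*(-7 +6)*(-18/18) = 1/2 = 0.50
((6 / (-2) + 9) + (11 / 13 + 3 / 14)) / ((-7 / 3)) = -3855 / 1274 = -3.03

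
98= 98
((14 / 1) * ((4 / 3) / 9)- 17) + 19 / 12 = -13.34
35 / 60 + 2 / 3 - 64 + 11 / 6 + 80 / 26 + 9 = -7619 / 156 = -48.84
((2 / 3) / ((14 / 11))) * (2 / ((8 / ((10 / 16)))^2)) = 0.01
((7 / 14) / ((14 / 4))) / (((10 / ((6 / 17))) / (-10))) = -6 / 119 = -0.05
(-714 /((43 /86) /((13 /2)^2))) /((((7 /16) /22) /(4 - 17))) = 39440544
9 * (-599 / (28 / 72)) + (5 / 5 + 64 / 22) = -13858.66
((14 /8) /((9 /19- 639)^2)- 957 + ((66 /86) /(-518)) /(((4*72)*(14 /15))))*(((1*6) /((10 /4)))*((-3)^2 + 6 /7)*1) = -22639.89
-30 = -30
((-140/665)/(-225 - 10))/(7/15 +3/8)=96/90193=0.00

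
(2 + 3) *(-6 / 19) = -30 / 19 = -1.58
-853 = -853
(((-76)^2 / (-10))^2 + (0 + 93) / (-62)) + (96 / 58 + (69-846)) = 482625127 / 1450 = 332844.92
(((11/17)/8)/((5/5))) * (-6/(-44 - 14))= 33/3944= 0.01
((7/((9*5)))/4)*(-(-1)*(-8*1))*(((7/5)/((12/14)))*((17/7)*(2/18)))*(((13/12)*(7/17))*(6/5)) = -4459/60750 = -0.07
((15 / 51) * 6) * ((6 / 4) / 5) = 0.53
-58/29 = -2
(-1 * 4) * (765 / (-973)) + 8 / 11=41444 / 10703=3.87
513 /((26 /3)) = 1539 /26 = 59.19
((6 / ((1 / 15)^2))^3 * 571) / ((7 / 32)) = 44955972000000 / 7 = 6422281714285.71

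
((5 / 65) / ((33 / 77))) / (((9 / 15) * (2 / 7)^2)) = 1715 / 468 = 3.66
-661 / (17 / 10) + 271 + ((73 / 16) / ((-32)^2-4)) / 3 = -117.82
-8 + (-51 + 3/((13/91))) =-38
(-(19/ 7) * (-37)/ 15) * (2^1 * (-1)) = -1406/ 105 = -13.39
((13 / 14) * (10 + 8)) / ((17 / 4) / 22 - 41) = -1144 / 2793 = -0.41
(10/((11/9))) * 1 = 90/11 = 8.18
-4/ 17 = -0.24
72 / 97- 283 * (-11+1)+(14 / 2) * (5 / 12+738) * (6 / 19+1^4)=213020171 / 22116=9631.95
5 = 5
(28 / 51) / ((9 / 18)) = 56 / 51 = 1.10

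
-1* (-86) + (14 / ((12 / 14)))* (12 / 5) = 626 / 5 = 125.20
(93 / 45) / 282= 0.01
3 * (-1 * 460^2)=-634800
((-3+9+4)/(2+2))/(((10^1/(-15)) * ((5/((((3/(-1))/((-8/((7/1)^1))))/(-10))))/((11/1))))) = 693/320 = 2.17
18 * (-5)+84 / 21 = -86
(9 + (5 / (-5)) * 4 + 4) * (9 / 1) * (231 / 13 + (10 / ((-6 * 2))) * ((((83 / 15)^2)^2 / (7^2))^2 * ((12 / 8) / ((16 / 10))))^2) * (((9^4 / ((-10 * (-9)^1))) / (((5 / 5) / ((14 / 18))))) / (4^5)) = -65934721389474854334093633195853 / 149850566611200000000000000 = -440003.15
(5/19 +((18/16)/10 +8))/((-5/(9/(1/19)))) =-114579/400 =-286.45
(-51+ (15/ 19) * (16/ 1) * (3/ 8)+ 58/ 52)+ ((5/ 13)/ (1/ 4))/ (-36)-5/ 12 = -405539/ 8892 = -45.61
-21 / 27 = -7 / 9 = -0.78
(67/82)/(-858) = -67/70356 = -0.00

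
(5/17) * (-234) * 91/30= -3549/17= -208.76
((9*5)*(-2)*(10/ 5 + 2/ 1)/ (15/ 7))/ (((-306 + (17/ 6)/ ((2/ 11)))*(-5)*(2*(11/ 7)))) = -0.04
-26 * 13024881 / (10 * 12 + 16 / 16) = -338646906 / 121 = -2798734.76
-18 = -18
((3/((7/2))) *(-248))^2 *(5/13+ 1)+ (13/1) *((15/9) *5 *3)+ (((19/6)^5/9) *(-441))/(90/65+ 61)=251637293290181/4017136032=62640.97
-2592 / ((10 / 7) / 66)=-598752 / 5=-119750.40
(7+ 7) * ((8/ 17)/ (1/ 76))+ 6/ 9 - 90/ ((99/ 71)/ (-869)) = 2886160/ 51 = 56591.37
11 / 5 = 2.20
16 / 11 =1.45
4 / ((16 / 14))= 3.50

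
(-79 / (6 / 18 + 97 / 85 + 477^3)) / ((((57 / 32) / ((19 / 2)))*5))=-21488 / 27675490291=-0.00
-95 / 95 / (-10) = 1 / 10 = 0.10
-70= -70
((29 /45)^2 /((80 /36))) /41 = 841 /184500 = 0.00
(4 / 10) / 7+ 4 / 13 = 166 / 455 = 0.36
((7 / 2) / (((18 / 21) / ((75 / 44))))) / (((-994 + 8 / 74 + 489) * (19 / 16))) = -45325 / 3904329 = -0.01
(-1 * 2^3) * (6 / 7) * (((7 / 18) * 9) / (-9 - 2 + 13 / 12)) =288 / 119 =2.42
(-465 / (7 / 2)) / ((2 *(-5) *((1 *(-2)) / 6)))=-279 / 7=-39.86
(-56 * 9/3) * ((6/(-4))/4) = 63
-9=-9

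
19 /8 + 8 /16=23 /8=2.88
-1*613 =-613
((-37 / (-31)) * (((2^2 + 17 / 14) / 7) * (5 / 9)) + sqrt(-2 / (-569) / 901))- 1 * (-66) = sqrt(1025338) / 512669 + 1818077 / 27342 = 66.50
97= 97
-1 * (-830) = 830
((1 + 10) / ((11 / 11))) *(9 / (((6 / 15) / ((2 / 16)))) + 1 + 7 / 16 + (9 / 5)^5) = 3182531 / 12500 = 254.60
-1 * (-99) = 99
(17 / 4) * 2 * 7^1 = 119 / 2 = 59.50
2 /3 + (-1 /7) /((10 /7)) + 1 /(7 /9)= 389 /210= 1.85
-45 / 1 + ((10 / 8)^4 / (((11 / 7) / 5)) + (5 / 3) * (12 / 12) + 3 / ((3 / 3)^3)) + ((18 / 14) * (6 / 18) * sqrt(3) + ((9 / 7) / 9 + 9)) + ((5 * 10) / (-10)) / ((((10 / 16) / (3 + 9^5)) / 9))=-251432518289 / 59136 + 3 * sqrt(3) / 7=-4251766.68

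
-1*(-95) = 95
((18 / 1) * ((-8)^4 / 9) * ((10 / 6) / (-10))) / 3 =-4096 / 9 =-455.11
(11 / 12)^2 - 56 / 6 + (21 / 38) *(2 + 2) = -17189 / 2736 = -6.28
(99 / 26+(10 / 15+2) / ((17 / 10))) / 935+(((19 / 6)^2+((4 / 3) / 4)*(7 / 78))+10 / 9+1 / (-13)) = 82553719 / 7438860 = 11.10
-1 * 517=-517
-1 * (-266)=266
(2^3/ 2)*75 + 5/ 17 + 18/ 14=35888/ 119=301.58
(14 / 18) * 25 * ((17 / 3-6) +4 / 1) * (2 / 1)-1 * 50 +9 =2743 / 27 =101.59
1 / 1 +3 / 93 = 1.03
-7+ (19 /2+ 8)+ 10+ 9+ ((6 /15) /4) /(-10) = 2949 /100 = 29.49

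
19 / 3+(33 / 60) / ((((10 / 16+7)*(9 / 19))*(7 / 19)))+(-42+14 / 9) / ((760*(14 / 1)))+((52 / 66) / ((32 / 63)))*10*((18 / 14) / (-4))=75266531 / 42836640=1.76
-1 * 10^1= -10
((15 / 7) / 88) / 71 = 15 / 43736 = 0.00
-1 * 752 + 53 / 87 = -65371 / 87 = -751.39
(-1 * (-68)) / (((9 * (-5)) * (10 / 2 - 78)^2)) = -68 / 239805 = -0.00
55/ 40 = 11/ 8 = 1.38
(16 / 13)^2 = 256 / 169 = 1.51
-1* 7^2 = -49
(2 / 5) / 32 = 1 / 80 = 0.01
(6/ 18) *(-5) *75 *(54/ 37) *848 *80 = -457920000/ 37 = -12376216.22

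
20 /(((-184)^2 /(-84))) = -0.05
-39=-39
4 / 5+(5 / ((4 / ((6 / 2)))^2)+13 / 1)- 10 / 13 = 16477 / 1040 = 15.84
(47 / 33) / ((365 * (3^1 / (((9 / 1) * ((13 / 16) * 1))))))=611 / 64240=0.01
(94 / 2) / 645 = 47 / 645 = 0.07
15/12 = 5/4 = 1.25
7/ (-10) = -7/ 10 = -0.70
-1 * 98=-98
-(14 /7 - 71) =69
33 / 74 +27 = 2031 / 74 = 27.45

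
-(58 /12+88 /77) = -251 /42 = -5.98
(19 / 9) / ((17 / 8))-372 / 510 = 0.26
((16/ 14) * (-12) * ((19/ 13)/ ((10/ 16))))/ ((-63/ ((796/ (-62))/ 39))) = -1935872/ 11551995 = -0.17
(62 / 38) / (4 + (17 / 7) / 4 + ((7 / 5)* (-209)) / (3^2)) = -39060 / 668021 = -0.06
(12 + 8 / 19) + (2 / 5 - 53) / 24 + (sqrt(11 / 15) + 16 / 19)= sqrt(165) / 15 + 25243 / 2280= 11.93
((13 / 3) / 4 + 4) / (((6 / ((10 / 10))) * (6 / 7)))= 427 / 432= 0.99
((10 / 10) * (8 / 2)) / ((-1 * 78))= -2 / 39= -0.05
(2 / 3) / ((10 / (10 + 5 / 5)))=11 / 15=0.73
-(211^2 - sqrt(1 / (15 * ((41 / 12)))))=-44521 + 2 * sqrt(205) / 205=-44520.86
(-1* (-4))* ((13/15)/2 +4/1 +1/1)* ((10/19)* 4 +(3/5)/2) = 52.27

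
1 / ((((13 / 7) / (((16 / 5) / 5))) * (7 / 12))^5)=260919263232 / 3625908203125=0.07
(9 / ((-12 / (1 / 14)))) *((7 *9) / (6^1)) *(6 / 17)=-0.20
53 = 53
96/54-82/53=110/477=0.23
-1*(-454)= 454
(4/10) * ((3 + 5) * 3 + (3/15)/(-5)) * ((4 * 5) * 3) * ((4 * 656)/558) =2704.13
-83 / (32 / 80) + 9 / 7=-2887 / 14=-206.21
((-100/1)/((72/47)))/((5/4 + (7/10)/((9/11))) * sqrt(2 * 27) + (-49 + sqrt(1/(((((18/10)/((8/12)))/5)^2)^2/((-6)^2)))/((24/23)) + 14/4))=43826659875 * sqrt(6)/45201073823 + 178876653750/45201073823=6.33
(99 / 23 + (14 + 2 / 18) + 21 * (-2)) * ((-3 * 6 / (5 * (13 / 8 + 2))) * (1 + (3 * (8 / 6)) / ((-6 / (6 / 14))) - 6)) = -2890144 / 23345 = -123.80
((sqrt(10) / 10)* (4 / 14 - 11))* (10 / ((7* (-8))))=75* sqrt(10) / 392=0.61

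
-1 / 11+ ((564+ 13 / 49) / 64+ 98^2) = 331600587 / 34496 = 9612.73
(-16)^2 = 256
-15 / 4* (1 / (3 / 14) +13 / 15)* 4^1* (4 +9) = -1079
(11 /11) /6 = 1 /6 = 0.17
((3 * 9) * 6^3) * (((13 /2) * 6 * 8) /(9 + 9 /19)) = 960336 /5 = 192067.20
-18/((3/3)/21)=-378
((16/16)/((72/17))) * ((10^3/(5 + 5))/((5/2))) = 85/9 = 9.44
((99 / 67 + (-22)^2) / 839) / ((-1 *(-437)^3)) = 32527 / 4691168953489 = 0.00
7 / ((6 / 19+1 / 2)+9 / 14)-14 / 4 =126 / 97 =1.30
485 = 485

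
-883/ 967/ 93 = -883/ 89931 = -0.01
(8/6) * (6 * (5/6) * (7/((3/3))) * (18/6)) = 140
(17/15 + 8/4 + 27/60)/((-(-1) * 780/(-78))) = -43/120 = -0.36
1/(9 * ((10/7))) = 0.08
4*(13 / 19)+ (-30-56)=-83.26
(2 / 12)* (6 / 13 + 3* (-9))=-115 / 26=-4.42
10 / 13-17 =-211 / 13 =-16.23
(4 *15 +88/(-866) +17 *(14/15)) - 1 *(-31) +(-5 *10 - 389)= -2157866/6495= -332.23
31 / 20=1.55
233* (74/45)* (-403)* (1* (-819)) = 632315866/5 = 126463173.20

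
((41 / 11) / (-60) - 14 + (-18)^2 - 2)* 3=203239 / 220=923.81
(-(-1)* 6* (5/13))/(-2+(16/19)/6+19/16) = -27360/7969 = -3.43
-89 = -89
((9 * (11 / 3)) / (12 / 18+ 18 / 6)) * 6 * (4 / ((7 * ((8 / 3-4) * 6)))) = -27 / 7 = -3.86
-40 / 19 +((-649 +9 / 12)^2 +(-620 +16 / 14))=419607.10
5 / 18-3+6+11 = 257 / 18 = 14.28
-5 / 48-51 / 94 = -1459 / 2256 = -0.65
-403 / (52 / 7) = -217 / 4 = -54.25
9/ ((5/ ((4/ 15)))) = 12/ 25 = 0.48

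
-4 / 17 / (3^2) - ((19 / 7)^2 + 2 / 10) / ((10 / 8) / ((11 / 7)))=-12515428 / 1311975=-9.54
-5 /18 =-0.28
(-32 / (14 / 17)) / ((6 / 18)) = -816 / 7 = -116.57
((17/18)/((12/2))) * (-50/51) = -25/162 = -0.15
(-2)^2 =4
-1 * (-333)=333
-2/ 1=-2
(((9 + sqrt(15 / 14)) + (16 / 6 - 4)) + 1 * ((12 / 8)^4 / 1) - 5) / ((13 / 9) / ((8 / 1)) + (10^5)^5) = 36 * sqrt(210) / 5040000000000000000000000091 + 1113 / 1440000000000000000000000026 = 0.00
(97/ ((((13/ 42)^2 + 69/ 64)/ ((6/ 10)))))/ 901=8213184/ 149264165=0.06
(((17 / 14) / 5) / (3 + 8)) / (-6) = -17 / 4620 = -0.00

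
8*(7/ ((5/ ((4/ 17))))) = 224/ 85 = 2.64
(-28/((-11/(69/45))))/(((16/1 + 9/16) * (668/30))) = 5152/486805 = 0.01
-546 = -546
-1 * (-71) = 71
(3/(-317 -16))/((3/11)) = -11/333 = -0.03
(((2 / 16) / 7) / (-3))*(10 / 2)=-5 / 168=-0.03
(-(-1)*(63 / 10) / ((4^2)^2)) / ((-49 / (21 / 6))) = -9 / 5120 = -0.00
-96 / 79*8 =-768 / 79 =-9.72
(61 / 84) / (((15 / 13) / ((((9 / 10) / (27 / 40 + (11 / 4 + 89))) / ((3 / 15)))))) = 0.03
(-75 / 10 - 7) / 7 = -29 / 14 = -2.07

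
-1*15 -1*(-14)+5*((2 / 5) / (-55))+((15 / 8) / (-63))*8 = -1472 / 1155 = -1.27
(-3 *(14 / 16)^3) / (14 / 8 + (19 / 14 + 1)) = -0.49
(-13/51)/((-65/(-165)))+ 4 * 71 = 4817/17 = 283.35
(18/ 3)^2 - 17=19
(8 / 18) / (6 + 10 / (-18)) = 4 / 49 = 0.08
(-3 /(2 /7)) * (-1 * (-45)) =-945 /2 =-472.50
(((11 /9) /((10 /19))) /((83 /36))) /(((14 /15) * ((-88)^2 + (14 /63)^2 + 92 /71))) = 0.00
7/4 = 1.75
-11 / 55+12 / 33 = 9 / 55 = 0.16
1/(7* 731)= 1/5117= 0.00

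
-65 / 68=-0.96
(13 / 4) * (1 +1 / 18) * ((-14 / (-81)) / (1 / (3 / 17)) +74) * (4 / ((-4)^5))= -2098265 / 2115072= -0.99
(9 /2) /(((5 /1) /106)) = 95.40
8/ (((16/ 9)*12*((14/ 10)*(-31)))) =-15/ 1736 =-0.01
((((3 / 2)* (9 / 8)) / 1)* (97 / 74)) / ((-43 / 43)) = -2619 / 1184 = -2.21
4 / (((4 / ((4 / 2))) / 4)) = 8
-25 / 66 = -0.38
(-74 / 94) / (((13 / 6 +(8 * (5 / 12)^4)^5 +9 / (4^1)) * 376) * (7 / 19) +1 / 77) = -791646050076195815424 / 615380105790943284562955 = -0.00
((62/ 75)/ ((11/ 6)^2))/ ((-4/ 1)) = -186/ 3025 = -0.06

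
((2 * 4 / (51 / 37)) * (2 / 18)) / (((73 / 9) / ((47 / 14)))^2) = 490398 / 4439057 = 0.11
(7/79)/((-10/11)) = -77/790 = -0.10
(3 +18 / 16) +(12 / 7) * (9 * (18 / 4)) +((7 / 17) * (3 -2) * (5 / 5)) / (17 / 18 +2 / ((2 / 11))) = 15062001 / 204680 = 73.59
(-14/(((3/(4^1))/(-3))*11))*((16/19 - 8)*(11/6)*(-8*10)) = 304640/57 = 5344.56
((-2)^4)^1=16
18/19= 0.95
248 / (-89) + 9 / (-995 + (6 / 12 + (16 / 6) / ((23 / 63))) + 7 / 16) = -90350264 / 32318303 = -2.80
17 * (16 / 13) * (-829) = -225488 / 13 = -17345.23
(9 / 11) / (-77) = -9 / 847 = -0.01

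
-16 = -16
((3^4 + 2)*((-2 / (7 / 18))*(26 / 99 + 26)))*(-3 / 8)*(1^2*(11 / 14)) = 3303.06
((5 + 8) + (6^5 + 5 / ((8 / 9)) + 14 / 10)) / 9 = 34649 / 40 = 866.22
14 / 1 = 14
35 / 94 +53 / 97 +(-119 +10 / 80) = -4302101 / 36472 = -117.96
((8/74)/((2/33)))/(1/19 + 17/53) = 4.78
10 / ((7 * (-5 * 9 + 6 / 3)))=-10 / 301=-0.03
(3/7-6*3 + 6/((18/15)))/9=-88/63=-1.40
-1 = -1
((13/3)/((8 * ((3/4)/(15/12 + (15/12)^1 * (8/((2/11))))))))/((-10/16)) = -65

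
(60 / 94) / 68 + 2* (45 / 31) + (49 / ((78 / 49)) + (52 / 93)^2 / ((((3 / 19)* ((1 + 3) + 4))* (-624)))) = 217943810843 / 6468275736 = 33.69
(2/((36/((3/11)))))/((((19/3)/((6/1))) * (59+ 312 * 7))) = 3/468787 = 0.00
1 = 1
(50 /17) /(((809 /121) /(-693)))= -4192650 /13753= -304.85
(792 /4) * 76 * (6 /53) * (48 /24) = 180576 /53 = 3407.09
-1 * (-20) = 20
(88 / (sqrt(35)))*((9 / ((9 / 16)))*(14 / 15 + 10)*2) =461824*sqrt(35) / 525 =5204.17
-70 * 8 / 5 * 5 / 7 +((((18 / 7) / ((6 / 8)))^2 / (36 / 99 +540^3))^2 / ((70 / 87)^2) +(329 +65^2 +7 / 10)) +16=4953363916368400311989020647 / 1103027126365243793282450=4490.70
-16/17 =-0.94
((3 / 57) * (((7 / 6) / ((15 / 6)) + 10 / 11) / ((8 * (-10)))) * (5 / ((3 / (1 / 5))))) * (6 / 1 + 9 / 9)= -1589 / 752400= -0.00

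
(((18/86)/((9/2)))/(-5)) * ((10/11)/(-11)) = 4/5203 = 0.00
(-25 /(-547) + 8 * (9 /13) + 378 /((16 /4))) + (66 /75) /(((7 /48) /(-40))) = -141.29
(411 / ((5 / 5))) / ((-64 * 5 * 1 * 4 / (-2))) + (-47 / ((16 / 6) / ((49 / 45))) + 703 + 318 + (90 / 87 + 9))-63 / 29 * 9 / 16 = 388325 / 384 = 1011.26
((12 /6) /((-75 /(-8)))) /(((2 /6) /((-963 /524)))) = -3852 /3275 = -1.18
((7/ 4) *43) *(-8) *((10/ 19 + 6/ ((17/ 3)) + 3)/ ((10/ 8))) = -2208.20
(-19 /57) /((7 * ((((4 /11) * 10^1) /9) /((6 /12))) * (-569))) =33 /318640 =0.00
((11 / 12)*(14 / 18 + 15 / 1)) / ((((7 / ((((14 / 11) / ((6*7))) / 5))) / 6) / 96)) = 2272 / 315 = 7.21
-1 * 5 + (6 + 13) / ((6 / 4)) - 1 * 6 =5 / 3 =1.67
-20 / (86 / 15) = -3.49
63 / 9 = 7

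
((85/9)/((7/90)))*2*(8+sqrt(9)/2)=2307.14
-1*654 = -654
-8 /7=-1.14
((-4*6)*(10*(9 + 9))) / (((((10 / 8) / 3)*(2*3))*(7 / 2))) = -3456 / 7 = -493.71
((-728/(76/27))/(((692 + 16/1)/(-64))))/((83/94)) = 2463552/93043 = 26.48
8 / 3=2.67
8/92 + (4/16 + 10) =10.34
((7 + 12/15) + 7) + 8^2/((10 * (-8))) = 14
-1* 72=-72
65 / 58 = 1.12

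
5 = 5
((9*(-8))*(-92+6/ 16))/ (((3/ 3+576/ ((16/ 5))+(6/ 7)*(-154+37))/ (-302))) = -13946058/ 565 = -24683.29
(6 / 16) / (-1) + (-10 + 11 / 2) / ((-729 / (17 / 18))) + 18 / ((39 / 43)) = 1476667 / 75816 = 19.48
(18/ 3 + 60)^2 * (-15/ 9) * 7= -50820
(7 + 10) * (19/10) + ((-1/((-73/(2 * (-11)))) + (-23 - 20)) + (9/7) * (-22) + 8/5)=-192581/5110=-37.69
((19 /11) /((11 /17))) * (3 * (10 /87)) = 3230 /3509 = 0.92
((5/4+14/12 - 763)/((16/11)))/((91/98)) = -702779/1248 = -563.12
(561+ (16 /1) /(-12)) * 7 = 11753 /3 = 3917.67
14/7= 2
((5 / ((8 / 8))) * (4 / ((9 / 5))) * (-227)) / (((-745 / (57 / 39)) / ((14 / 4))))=301910 / 17433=17.32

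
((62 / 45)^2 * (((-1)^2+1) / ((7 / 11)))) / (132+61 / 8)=676544 / 15833475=0.04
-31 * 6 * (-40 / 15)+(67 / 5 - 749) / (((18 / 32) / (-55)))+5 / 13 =2824447 / 39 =72421.72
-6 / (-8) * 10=15 / 2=7.50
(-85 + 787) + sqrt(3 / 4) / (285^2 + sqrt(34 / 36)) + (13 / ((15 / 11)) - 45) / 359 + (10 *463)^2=21437601.90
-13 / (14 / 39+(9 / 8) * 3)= -4056 / 1165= -3.48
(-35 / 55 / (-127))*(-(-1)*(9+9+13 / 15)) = 1981 / 20955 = 0.09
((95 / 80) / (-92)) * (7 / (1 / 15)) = -1995 / 1472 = -1.36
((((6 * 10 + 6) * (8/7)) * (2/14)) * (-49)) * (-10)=5280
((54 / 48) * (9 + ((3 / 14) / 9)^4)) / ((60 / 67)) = 375270551 / 33191424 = 11.31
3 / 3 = 1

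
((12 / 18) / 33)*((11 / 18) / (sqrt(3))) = 0.01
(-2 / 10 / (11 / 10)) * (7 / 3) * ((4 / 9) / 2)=-28 / 297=-0.09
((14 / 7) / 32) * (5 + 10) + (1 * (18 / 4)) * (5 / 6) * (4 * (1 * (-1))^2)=255 / 16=15.94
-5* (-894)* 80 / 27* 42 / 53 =1668800 / 159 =10495.60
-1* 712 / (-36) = 19.78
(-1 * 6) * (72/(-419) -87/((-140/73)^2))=587007711/4106200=142.96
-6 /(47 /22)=-132 /47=-2.81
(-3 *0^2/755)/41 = 0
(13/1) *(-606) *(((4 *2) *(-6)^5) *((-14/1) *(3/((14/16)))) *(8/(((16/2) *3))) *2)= -15682387968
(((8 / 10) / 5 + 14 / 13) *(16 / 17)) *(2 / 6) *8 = 17152 / 5525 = 3.10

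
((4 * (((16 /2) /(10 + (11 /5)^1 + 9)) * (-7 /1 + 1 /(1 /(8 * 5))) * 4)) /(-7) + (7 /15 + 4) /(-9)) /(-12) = 1450457 /601020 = 2.41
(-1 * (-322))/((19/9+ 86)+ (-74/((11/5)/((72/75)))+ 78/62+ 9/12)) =19764360/3549499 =5.57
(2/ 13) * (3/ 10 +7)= 73/ 65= 1.12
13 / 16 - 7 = -99 / 16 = -6.19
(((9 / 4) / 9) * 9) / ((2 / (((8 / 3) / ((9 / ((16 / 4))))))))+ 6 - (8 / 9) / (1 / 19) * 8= -1150 / 9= -127.78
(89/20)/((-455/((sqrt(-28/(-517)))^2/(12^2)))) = -0.00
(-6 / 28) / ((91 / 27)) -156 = -198825 / 1274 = -156.06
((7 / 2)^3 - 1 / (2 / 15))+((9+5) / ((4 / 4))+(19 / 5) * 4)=2583 / 40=64.58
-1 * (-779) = 779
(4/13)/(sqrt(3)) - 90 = -90 +4 * sqrt(3)/39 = -89.82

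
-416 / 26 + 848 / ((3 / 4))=1114.67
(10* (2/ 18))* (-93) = -310/ 3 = -103.33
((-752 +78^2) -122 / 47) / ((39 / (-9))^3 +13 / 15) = -16907535 / 255398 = -66.20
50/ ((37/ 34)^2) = 42.22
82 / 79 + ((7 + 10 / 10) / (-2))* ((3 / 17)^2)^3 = 1979050294 / 1906867951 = 1.04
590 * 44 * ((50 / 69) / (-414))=-649000 / 14283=-45.44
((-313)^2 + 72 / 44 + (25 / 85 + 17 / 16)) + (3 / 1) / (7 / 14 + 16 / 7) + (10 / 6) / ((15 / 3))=11432320477 / 116688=97973.40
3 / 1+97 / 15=142 / 15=9.47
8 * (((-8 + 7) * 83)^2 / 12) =13778 / 3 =4592.67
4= 4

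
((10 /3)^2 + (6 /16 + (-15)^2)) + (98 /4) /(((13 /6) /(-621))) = -6351313 /936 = -6785.59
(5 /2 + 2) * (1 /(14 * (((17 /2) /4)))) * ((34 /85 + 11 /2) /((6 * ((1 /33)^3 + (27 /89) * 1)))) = 566115561 /1154761720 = 0.49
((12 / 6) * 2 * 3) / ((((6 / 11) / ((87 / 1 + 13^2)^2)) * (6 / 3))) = 720896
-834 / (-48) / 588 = 139 / 4704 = 0.03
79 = 79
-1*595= -595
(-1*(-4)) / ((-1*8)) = -1 / 2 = -0.50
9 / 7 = 1.29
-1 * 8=-8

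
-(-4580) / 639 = 4580 / 639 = 7.17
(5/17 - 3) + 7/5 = -111/85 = -1.31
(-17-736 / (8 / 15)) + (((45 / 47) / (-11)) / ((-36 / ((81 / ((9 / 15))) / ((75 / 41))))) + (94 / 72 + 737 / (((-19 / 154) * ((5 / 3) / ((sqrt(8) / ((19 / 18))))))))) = -12257784 * sqrt(2) / 1805-6493336 / 4653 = -10999.46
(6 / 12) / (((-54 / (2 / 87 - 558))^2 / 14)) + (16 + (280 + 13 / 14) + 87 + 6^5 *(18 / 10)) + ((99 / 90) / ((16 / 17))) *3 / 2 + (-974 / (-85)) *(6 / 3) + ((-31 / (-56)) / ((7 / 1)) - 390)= 21713585958747409 / 1470825034560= 14762.86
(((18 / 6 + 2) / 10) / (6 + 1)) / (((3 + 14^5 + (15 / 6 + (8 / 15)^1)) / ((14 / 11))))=30 / 177483911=0.00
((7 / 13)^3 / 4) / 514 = 343 / 4517032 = 0.00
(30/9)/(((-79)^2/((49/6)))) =245/56169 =0.00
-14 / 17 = -0.82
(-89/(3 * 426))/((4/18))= -89/284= -0.31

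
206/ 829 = 0.25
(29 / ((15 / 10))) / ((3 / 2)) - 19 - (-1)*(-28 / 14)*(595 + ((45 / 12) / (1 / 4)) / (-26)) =-139810 / 117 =-1194.96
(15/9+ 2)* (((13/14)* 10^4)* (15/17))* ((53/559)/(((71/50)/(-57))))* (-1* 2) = 228670.24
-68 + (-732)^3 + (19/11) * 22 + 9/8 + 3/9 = -9413356717/24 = -392223196.54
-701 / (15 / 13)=-9113 / 15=-607.53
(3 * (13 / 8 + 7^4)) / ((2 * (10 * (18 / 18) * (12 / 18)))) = 172989 / 320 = 540.59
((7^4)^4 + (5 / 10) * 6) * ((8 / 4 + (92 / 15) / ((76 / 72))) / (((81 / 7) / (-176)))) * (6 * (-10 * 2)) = 243037472660960631808 / 513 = 473757256649046065.90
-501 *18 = -9018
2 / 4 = 1 / 2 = 0.50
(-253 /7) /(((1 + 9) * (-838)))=253 /58660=0.00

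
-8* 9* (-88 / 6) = 1056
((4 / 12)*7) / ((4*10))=0.06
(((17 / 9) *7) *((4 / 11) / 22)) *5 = 1.09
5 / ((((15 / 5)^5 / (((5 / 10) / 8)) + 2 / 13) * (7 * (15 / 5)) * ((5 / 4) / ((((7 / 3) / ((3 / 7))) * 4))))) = 728 / 682371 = 0.00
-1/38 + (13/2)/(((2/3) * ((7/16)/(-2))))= -11863/266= -44.60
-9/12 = -3/4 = -0.75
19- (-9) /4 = 85 /4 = 21.25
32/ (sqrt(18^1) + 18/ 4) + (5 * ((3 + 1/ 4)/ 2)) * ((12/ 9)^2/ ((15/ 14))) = 2092/ 27 - 128 * sqrt(2)/ 3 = 17.14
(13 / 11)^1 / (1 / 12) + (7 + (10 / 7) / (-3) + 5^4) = 149158 / 231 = 645.71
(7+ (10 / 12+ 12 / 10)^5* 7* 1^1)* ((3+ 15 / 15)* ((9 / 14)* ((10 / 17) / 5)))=868896301 / 11475000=75.72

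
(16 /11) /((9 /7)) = 112 /99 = 1.13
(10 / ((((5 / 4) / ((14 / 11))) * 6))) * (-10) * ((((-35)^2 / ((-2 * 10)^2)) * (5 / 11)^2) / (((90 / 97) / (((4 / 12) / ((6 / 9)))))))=-831775 / 143748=-5.79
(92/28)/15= 23/105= 0.22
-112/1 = -112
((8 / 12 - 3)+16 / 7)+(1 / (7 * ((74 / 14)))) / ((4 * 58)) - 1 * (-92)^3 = 140369405069 / 180264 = 778687.95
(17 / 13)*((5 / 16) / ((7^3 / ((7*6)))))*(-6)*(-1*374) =143055 / 1274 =112.29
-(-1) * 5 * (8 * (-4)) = -160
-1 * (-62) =62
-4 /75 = -0.05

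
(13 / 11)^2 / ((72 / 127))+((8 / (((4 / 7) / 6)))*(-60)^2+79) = 2635218511 / 8712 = 302481.46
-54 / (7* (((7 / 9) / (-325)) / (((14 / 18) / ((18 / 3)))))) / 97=2925 / 679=4.31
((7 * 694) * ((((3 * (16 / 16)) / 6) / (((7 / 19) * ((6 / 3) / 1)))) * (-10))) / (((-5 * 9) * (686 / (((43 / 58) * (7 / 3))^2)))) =12190457 / 3814776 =3.20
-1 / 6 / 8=-1 / 48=-0.02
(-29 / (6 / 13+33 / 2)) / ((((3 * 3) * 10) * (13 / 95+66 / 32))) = -114608 / 13268367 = -0.01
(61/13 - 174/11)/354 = -1591/50622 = -0.03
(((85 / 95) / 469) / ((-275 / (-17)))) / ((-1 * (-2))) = 289 / 4901050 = 0.00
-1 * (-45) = 45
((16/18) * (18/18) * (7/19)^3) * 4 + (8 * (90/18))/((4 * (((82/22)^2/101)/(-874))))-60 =-6599790913744/103769811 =-63600.30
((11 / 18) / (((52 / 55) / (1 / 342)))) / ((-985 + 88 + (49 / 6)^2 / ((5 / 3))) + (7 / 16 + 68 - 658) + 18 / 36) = -3025 / 2314483119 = -0.00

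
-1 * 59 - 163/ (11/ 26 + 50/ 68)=-51127/ 256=-199.71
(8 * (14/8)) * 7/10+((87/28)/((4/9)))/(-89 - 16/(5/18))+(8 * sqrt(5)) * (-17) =4003129/410480 - 136 * sqrt(5) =-294.35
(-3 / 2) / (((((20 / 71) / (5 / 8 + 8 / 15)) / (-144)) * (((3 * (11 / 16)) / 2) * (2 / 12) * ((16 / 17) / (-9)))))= -13589613 / 275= -49416.77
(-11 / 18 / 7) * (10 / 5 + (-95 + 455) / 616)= -199 / 882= -0.23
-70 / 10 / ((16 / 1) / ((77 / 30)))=-539 / 480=-1.12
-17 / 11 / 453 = -17 / 4983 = -0.00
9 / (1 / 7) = 63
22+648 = 670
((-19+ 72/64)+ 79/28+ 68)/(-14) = -2965/784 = -3.78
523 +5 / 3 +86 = 1832 / 3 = 610.67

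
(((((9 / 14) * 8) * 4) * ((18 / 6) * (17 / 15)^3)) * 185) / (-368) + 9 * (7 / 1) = 17.84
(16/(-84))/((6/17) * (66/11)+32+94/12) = -136/29953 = -0.00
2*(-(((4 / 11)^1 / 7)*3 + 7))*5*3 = -16530 / 77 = -214.68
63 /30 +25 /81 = 1951 /810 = 2.41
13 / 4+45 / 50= 83 / 20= 4.15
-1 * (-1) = 1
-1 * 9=-9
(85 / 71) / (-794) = -85 / 56374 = -0.00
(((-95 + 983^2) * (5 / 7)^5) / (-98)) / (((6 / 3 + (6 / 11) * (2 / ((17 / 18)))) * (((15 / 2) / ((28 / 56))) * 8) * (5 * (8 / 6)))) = -2258478475 / 3109698368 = -0.73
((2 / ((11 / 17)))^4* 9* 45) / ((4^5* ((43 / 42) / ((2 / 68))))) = 41785065 / 40292032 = 1.04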